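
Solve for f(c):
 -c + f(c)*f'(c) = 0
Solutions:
 f(c) = -sqrt(C1 + c^2)
 f(c) = sqrt(C1 + c^2)


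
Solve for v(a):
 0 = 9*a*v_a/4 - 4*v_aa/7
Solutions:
 v(a) = C1 + C2*erfi(3*sqrt(14)*a/8)


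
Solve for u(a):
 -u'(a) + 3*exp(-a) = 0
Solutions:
 u(a) = C1 - 3*exp(-a)


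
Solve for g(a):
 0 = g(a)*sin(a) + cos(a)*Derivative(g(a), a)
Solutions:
 g(a) = C1*cos(a)


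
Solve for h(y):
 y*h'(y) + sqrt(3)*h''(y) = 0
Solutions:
 h(y) = C1 + C2*erf(sqrt(2)*3^(3/4)*y/6)


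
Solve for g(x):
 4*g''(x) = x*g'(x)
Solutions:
 g(x) = C1 + C2*erfi(sqrt(2)*x/4)


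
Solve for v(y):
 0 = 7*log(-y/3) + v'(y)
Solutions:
 v(y) = C1 - 7*y*log(-y) + 7*y*(1 + log(3))


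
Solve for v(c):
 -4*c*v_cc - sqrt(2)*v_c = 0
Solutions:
 v(c) = C1 + C2*c^(1 - sqrt(2)/4)


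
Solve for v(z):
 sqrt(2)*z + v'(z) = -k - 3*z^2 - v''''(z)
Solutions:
 v(z) = C1 + C4*exp(-z) - k*z - z^3 - sqrt(2)*z^2/2 + (C2*sin(sqrt(3)*z/2) + C3*cos(sqrt(3)*z/2))*exp(z/2)


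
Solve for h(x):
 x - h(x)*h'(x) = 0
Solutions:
 h(x) = -sqrt(C1 + x^2)
 h(x) = sqrt(C1 + x^2)


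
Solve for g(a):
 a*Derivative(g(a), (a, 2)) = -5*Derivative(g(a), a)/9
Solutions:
 g(a) = C1 + C2*a^(4/9)


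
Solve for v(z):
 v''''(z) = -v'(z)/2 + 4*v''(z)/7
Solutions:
 v(z) = C1 + C2*exp(42^(1/3)*z*(8*42^(1/3)/(sqrt(172977) + 441)^(1/3) + (sqrt(172977) + 441)^(1/3))/84)*sin(14^(1/3)*3^(1/6)*z*(-3^(2/3)*(sqrt(172977) + 441)^(1/3) + 24*14^(1/3)/(sqrt(172977) + 441)^(1/3))/84) + C3*exp(42^(1/3)*z*(8*42^(1/3)/(sqrt(172977) + 441)^(1/3) + (sqrt(172977) + 441)^(1/3))/84)*cos(14^(1/3)*3^(1/6)*z*(-3^(2/3)*(sqrt(172977) + 441)^(1/3) + 24*14^(1/3)/(sqrt(172977) + 441)^(1/3))/84) + C4*exp(-42^(1/3)*z*(8*42^(1/3)/(sqrt(172977) + 441)^(1/3) + (sqrt(172977) + 441)^(1/3))/42)


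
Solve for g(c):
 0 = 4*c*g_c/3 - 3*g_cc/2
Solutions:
 g(c) = C1 + C2*erfi(2*c/3)


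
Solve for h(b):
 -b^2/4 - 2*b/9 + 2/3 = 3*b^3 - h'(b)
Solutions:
 h(b) = C1 + 3*b^4/4 + b^3/12 + b^2/9 - 2*b/3


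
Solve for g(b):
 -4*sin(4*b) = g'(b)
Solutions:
 g(b) = C1 + cos(4*b)


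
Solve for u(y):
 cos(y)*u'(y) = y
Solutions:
 u(y) = C1 + Integral(y/cos(y), y)


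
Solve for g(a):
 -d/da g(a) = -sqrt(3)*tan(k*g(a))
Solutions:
 g(a) = Piecewise((-asin(exp(C1*k + sqrt(3)*a*k))/k + pi/k, Ne(k, 0)), (nan, True))
 g(a) = Piecewise((asin(exp(C1*k + sqrt(3)*a*k))/k, Ne(k, 0)), (nan, True))


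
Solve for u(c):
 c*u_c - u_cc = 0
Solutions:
 u(c) = C1 + C2*erfi(sqrt(2)*c/2)


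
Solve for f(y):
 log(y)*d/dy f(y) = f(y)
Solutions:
 f(y) = C1*exp(li(y))


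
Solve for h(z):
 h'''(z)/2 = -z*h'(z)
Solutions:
 h(z) = C1 + Integral(C2*airyai(-2^(1/3)*z) + C3*airybi(-2^(1/3)*z), z)


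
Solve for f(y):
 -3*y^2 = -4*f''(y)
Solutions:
 f(y) = C1 + C2*y + y^4/16


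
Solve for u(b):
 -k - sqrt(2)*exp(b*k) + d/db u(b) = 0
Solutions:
 u(b) = C1 + b*k + sqrt(2)*exp(b*k)/k


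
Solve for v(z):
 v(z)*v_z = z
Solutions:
 v(z) = -sqrt(C1 + z^2)
 v(z) = sqrt(C1 + z^2)


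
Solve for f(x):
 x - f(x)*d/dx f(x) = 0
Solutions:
 f(x) = -sqrt(C1 + x^2)
 f(x) = sqrt(C1 + x^2)


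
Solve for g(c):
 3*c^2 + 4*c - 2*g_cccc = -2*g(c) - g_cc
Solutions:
 g(c) = C1*exp(-c*sqrt(1 + sqrt(17))/2) + C2*exp(c*sqrt(1 + sqrt(17))/2) + C3*sin(c*sqrt(-1 + sqrt(17))/2) + C4*cos(c*sqrt(-1 + sqrt(17))/2) - 3*c^2/2 - 2*c + 3/2


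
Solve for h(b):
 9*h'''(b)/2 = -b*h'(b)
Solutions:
 h(b) = C1 + Integral(C2*airyai(-6^(1/3)*b/3) + C3*airybi(-6^(1/3)*b/3), b)


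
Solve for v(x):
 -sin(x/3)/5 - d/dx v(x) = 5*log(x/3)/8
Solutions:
 v(x) = C1 - 5*x*log(x)/8 + 5*x/8 + 5*x*log(3)/8 + 3*cos(x/3)/5


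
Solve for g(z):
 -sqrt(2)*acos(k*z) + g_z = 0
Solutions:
 g(z) = C1 + sqrt(2)*Piecewise((z*acos(k*z) - sqrt(-k^2*z^2 + 1)/k, Ne(k, 0)), (pi*z/2, True))


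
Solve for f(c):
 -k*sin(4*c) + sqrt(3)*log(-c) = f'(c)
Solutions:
 f(c) = C1 + sqrt(3)*c*(log(-c) - 1) + k*cos(4*c)/4


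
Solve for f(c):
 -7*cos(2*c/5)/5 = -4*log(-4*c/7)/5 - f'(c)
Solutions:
 f(c) = C1 - 4*c*log(-c)/5 - 8*c*log(2)/5 + 4*c/5 + 4*c*log(7)/5 + 7*sin(2*c/5)/2


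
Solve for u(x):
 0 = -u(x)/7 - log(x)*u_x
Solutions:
 u(x) = C1*exp(-li(x)/7)


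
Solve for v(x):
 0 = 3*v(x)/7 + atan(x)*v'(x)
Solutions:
 v(x) = C1*exp(-3*Integral(1/atan(x), x)/7)


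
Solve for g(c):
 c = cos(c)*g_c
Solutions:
 g(c) = C1 + Integral(c/cos(c), c)


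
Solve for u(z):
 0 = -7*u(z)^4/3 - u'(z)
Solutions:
 u(z) = (-1 - sqrt(3)*I)*(1/(C1 + 7*z))^(1/3)/2
 u(z) = (-1 + sqrt(3)*I)*(1/(C1 + 7*z))^(1/3)/2
 u(z) = (1/(C1 + 7*z))^(1/3)


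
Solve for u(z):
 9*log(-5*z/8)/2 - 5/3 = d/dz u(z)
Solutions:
 u(z) = C1 + 9*z*log(-z)/2 + z*(-81*log(2) - 37 + 27*log(5))/6


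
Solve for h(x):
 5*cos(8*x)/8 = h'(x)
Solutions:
 h(x) = C1 + 5*sin(8*x)/64


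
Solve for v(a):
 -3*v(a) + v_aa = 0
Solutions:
 v(a) = C1*exp(-sqrt(3)*a) + C2*exp(sqrt(3)*a)


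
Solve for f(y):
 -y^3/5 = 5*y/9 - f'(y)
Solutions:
 f(y) = C1 + y^4/20 + 5*y^2/18


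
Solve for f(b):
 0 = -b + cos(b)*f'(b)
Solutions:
 f(b) = C1 + Integral(b/cos(b), b)


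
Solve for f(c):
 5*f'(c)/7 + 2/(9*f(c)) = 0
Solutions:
 f(c) = -sqrt(C1 - 140*c)/15
 f(c) = sqrt(C1 - 140*c)/15


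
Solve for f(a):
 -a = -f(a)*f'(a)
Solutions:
 f(a) = -sqrt(C1 + a^2)
 f(a) = sqrt(C1 + a^2)


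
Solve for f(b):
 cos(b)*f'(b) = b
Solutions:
 f(b) = C1 + Integral(b/cos(b), b)


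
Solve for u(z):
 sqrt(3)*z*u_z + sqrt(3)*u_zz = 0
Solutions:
 u(z) = C1 + C2*erf(sqrt(2)*z/2)


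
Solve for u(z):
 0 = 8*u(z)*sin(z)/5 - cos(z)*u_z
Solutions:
 u(z) = C1/cos(z)^(8/5)


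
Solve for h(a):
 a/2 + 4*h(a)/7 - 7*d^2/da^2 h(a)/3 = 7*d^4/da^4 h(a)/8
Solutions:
 h(a) = C1*exp(-2*sqrt(21)*a*sqrt(-7 + sqrt(67))/21) + C2*exp(2*sqrt(21)*a*sqrt(-7 + sqrt(67))/21) + C3*sin(2*sqrt(21)*a*sqrt(7 + sqrt(67))/21) + C4*cos(2*sqrt(21)*a*sqrt(7 + sqrt(67))/21) - 7*a/8


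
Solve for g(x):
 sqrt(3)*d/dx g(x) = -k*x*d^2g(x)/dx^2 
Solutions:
 g(x) = C1 + x^(((re(k) - sqrt(3))*re(k) + im(k)^2)/(re(k)^2 + im(k)^2))*(C2*sin(sqrt(3)*log(x)*Abs(im(k))/(re(k)^2 + im(k)^2)) + C3*cos(sqrt(3)*log(x)*im(k)/(re(k)^2 + im(k)^2)))


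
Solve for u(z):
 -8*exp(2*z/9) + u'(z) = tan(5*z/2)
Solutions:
 u(z) = C1 + 36*exp(2*z/9) - 2*log(cos(5*z/2))/5


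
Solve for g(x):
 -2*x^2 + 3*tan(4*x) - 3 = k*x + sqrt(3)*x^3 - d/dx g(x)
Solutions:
 g(x) = C1 + k*x^2/2 + sqrt(3)*x^4/4 + 2*x^3/3 + 3*x + 3*log(cos(4*x))/4


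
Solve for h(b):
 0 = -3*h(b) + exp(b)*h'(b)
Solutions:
 h(b) = C1*exp(-3*exp(-b))


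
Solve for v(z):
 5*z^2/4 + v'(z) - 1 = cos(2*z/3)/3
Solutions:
 v(z) = C1 - 5*z^3/12 + z + sin(2*z/3)/2


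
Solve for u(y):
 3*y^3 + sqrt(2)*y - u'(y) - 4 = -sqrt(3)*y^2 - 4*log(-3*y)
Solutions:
 u(y) = C1 + 3*y^4/4 + sqrt(3)*y^3/3 + sqrt(2)*y^2/2 + 4*y*log(-y) + 4*y*(-2 + log(3))


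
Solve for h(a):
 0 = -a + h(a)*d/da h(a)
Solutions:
 h(a) = -sqrt(C1 + a^2)
 h(a) = sqrt(C1 + a^2)


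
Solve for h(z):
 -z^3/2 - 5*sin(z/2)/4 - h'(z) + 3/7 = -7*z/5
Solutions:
 h(z) = C1 - z^4/8 + 7*z^2/10 + 3*z/7 + 5*cos(z/2)/2


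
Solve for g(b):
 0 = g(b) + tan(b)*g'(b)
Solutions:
 g(b) = C1/sin(b)


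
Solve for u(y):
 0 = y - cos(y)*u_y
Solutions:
 u(y) = C1 + Integral(y/cos(y), y)


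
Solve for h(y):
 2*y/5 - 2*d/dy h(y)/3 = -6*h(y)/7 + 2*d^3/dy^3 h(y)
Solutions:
 h(y) = C1*exp(-14^(1/3)*y*(-14/(81 + sqrt(6757))^(1/3) + 14^(1/3)*(81 + sqrt(6757))^(1/3))/84)*sin(14^(1/3)*sqrt(3)*y*(14/(81 + sqrt(6757))^(1/3) + 14^(1/3)*(81 + sqrt(6757))^(1/3))/84) + C2*exp(-14^(1/3)*y*(-14/(81 + sqrt(6757))^(1/3) + 14^(1/3)*(81 + sqrt(6757))^(1/3))/84)*cos(14^(1/3)*sqrt(3)*y*(14/(81 + sqrt(6757))^(1/3) + 14^(1/3)*(81 + sqrt(6757))^(1/3))/84) + C3*exp(14^(1/3)*y*(-14/(81 + sqrt(6757))^(1/3) + 14^(1/3)*(81 + sqrt(6757))^(1/3))/42) - 7*y/15 - 49/135


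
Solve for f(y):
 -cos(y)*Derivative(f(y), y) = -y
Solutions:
 f(y) = C1 + Integral(y/cos(y), y)


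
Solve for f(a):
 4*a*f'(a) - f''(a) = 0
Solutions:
 f(a) = C1 + C2*erfi(sqrt(2)*a)


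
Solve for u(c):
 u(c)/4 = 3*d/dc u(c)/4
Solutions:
 u(c) = C1*exp(c/3)


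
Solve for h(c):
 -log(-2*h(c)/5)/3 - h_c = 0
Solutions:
 3*Integral(1/(log(-_y) - log(5) + log(2)), (_y, h(c))) = C1 - c


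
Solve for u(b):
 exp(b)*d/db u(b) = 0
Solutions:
 u(b) = C1


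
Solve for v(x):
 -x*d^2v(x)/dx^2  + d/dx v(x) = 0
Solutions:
 v(x) = C1 + C2*x^2


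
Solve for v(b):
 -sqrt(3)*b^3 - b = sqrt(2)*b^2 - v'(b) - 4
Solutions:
 v(b) = C1 + sqrt(3)*b^4/4 + sqrt(2)*b^3/3 + b^2/2 - 4*b


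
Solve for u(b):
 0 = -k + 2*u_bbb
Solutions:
 u(b) = C1 + C2*b + C3*b^2 + b^3*k/12


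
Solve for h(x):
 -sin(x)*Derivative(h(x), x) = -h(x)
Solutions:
 h(x) = C1*sqrt(cos(x) - 1)/sqrt(cos(x) + 1)


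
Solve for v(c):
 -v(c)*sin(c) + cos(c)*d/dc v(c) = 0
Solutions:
 v(c) = C1/cos(c)


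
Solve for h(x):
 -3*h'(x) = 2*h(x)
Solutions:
 h(x) = C1*exp(-2*x/3)


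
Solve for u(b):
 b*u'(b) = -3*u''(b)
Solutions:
 u(b) = C1 + C2*erf(sqrt(6)*b/6)


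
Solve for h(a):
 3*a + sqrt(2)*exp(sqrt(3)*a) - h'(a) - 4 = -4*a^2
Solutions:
 h(a) = C1 + 4*a^3/3 + 3*a^2/2 - 4*a + sqrt(6)*exp(sqrt(3)*a)/3


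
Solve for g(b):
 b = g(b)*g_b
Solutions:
 g(b) = -sqrt(C1 + b^2)
 g(b) = sqrt(C1 + b^2)


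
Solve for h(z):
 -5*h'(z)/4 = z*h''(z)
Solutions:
 h(z) = C1 + C2/z^(1/4)


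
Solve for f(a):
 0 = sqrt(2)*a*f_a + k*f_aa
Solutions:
 f(a) = C1 + C2*sqrt(k)*erf(2^(3/4)*a*sqrt(1/k)/2)


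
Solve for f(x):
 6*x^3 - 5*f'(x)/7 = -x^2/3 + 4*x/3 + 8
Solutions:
 f(x) = C1 + 21*x^4/10 + 7*x^3/45 - 14*x^2/15 - 56*x/5


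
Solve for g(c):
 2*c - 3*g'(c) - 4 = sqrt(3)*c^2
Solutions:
 g(c) = C1 - sqrt(3)*c^3/9 + c^2/3 - 4*c/3


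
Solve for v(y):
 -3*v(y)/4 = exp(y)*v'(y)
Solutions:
 v(y) = C1*exp(3*exp(-y)/4)


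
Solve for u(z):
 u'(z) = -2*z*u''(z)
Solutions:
 u(z) = C1 + C2*sqrt(z)


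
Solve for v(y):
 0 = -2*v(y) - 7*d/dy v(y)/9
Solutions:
 v(y) = C1*exp(-18*y/7)


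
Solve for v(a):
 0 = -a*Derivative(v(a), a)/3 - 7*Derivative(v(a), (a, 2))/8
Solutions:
 v(a) = C1 + C2*erf(2*sqrt(21)*a/21)


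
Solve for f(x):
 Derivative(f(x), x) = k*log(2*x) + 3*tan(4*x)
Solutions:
 f(x) = C1 + k*x*(log(x) - 1) + k*x*log(2) - 3*log(cos(4*x))/4


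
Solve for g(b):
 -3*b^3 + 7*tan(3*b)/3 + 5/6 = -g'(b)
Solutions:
 g(b) = C1 + 3*b^4/4 - 5*b/6 + 7*log(cos(3*b))/9


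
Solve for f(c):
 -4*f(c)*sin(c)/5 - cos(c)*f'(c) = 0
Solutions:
 f(c) = C1*cos(c)^(4/5)


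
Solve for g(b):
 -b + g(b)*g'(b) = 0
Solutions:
 g(b) = -sqrt(C1 + b^2)
 g(b) = sqrt(C1 + b^2)


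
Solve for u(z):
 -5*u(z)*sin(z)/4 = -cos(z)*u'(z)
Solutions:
 u(z) = C1/cos(z)^(5/4)


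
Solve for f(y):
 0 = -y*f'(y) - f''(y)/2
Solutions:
 f(y) = C1 + C2*erf(y)


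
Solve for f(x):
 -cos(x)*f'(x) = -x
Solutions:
 f(x) = C1 + Integral(x/cos(x), x)


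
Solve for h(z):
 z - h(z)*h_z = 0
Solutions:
 h(z) = -sqrt(C1 + z^2)
 h(z) = sqrt(C1 + z^2)


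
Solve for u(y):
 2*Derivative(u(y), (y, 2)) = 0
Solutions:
 u(y) = C1 + C2*y


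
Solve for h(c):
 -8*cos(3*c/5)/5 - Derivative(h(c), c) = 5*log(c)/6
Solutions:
 h(c) = C1 - 5*c*log(c)/6 + 5*c/6 - 8*sin(3*c/5)/3


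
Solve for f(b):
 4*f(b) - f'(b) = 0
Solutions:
 f(b) = C1*exp(4*b)


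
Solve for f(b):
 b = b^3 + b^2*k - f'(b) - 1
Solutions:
 f(b) = C1 + b^4/4 + b^3*k/3 - b^2/2 - b


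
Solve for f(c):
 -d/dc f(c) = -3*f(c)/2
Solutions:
 f(c) = C1*exp(3*c/2)


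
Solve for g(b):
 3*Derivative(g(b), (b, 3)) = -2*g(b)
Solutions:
 g(b) = C3*exp(-2^(1/3)*3^(2/3)*b/3) + (C1*sin(2^(1/3)*3^(1/6)*b/2) + C2*cos(2^(1/3)*3^(1/6)*b/2))*exp(2^(1/3)*3^(2/3)*b/6)


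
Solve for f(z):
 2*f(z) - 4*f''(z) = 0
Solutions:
 f(z) = C1*exp(-sqrt(2)*z/2) + C2*exp(sqrt(2)*z/2)


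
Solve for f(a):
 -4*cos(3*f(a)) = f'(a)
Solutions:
 f(a) = -asin((C1 + exp(24*a))/(C1 - exp(24*a)))/3 + pi/3
 f(a) = asin((C1 + exp(24*a))/(C1 - exp(24*a)))/3


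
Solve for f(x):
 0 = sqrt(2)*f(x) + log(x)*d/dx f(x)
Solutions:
 f(x) = C1*exp(-sqrt(2)*li(x))


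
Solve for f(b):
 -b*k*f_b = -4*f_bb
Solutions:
 f(b) = Piecewise((-sqrt(2)*sqrt(pi)*C1*erf(sqrt(2)*b*sqrt(-k)/4)/sqrt(-k) - C2, (k > 0) | (k < 0)), (-C1*b - C2, True))


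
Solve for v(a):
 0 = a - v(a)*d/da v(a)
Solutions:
 v(a) = -sqrt(C1 + a^2)
 v(a) = sqrt(C1 + a^2)


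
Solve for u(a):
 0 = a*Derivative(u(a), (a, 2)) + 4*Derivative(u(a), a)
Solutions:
 u(a) = C1 + C2/a^3


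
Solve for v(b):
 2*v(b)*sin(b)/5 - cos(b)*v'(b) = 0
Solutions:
 v(b) = C1/cos(b)^(2/5)


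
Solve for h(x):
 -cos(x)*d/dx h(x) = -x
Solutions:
 h(x) = C1 + Integral(x/cos(x), x)


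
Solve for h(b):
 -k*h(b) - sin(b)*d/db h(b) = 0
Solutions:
 h(b) = C1*exp(k*(-log(cos(b) - 1) + log(cos(b) + 1))/2)


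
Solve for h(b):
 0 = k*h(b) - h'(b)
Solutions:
 h(b) = C1*exp(b*k)


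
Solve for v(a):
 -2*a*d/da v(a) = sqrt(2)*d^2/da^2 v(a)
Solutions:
 v(a) = C1 + C2*erf(2^(3/4)*a/2)


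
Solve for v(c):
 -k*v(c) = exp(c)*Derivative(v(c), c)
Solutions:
 v(c) = C1*exp(k*exp(-c))


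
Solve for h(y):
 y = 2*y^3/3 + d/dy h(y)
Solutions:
 h(y) = C1 - y^4/6 + y^2/2


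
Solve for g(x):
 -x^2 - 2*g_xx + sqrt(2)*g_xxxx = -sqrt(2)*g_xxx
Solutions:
 g(x) = C1 + C2*x + C3*exp(x*(-1 + sqrt(1 + 4*sqrt(2)))/2) + C4*exp(-x*(1 + sqrt(1 + 4*sqrt(2)))/2) - x^4/24 - sqrt(2)*x^3/12 + x^2*(-sqrt(2) - 1)/4


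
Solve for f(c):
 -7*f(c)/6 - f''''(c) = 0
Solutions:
 f(c) = (C1*sin(14^(1/4)*3^(3/4)*c/6) + C2*cos(14^(1/4)*3^(3/4)*c/6))*exp(-14^(1/4)*3^(3/4)*c/6) + (C3*sin(14^(1/4)*3^(3/4)*c/6) + C4*cos(14^(1/4)*3^(3/4)*c/6))*exp(14^(1/4)*3^(3/4)*c/6)


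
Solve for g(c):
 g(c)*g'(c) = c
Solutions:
 g(c) = -sqrt(C1 + c^2)
 g(c) = sqrt(C1 + c^2)


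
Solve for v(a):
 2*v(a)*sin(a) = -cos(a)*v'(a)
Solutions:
 v(a) = C1*cos(a)^2


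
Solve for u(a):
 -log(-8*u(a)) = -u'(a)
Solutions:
 -Integral(1/(log(-_y) + 3*log(2)), (_y, u(a))) = C1 - a


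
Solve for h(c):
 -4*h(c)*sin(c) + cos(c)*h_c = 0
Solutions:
 h(c) = C1/cos(c)^4


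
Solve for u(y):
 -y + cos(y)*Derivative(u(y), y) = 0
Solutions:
 u(y) = C1 + Integral(y/cos(y), y)


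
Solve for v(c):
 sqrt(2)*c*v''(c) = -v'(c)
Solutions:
 v(c) = C1 + C2*c^(1 - sqrt(2)/2)


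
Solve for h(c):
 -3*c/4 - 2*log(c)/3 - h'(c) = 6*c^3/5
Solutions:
 h(c) = C1 - 3*c^4/10 - 3*c^2/8 - 2*c*log(c)/3 + 2*c/3


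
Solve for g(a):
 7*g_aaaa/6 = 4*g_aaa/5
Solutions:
 g(a) = C1 + C2*a + C3*a^2 + C4*exp(24*a/35)


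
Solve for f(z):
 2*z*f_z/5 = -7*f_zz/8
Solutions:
 f(z) = C1 + C2*erf(2*sqrt(70)*z/35)


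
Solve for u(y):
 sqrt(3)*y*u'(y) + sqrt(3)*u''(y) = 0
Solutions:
 u(y) = C1 + C2*erf(sqrt(2)*y/2)


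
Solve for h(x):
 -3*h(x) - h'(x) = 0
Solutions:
 h(x) = C1*exp(-3*x)


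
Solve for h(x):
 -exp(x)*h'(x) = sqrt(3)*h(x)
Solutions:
 h(x) = C1*exp(sqrt(3)*exp(-x))


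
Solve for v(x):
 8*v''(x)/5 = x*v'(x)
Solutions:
 v(x) = C1 + C2*erfi(sqrt(5)*x/4)


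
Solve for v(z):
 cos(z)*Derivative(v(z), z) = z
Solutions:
 v(z) = C1 + Integral(z/cos(z), z)


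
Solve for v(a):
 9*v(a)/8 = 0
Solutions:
 v(a) = 0


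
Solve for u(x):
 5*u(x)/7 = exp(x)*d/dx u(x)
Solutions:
 u(x) = C1*exp(-5*exp(-x)/7)


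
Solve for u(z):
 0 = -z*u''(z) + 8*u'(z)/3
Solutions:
 u(z) = C1 + C2*z^(11/3)


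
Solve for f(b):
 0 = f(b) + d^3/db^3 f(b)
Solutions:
 f(b) = C3*exp(-b) + (C1*sin(sqrt(3)*b/2) + C2*cos(sqrt(3)*b/2))*exp(b/2)


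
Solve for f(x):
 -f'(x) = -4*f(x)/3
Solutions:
 f(x) = C1*exp(4*x/3)


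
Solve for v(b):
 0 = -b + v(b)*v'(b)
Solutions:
 v(b) = -sqrt(C1 + b^2)
 v(b) = sqrt(C1 + b^2)


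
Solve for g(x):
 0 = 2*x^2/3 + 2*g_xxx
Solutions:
 g(x) = C1 + C2*x + C3*x^2 - x^5/180


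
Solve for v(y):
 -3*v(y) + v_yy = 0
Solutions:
 v(y) = C1*exp(-sqrt(3)*y) + C2*exp(sqrt(3)*y)


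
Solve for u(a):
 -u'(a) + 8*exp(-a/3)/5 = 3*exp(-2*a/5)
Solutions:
 u(a) = C1 - 24*exp(-a/3)/5 + 15*exp(-2*a/5)/2


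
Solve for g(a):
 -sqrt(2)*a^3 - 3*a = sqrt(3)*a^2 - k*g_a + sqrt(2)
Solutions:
 g(a) = C1 + sqrt(2)*a^4/(4*k) + sqrt(3)*a^3/(3*k) + 3*a^2/(2*k) + sqrt(2)*a/k


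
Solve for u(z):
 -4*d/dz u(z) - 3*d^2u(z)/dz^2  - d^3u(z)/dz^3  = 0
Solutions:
 u(z) = C1 + (C2*sin(sqrt(7)*z/2) + C3*cos(sqrt(7)*z/2))*exp(-3*z/2)


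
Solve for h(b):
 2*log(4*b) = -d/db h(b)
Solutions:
 h(b) = C1 - 2*b*log(b) - b*log(16) + 2*b


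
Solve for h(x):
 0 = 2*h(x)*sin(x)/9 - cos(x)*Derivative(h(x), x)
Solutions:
 h(x) = C1/cos(x)^(2/9)


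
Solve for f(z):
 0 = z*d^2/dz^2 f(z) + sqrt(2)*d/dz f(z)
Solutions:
 f(z) = C1 + C2*z^(1 - sqrt(2))


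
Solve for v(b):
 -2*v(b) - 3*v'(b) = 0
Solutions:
 v(b) = C1*exp(-2*b/3)


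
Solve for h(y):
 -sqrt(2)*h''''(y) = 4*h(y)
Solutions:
 h(y) = (C1*sin(2^(7/8)*y/2) + C2*cos(2^(7/8)*y/2))*exp(-2^(7/8)*y/2) + (C3*sin(2^(7/8)*y/2) + C4*cos(2^(7/8)*y/2))*exp(2^(7/8)*y/2)


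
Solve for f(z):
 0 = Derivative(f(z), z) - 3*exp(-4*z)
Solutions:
 f(z) = C1 - 3*exp(-4*z)/4


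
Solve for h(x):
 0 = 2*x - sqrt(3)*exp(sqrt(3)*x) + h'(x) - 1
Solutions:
 h(x) = C1 - x^2 + x + exp(sqrt(3)*x)


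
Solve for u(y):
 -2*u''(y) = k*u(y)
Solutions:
 u(y) = C1*exp(-sqrt(2)*y*sqrt(-k)/2) + C2*exp(sqrt(2)*y*sqrt(-k)/2)


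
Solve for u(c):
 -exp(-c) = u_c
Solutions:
 u(c) = C1 + exp(-c)


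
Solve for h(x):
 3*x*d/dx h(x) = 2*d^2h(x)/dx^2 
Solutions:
 h(x) = C1 + C2*erfi(sqrt(3)*x/2)


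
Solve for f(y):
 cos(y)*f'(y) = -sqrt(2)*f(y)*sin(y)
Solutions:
 f(y) = C1*cos(y)^(sqrt(2))


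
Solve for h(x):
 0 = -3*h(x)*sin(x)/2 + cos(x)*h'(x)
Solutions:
 h(x) = C1/cos(x)^(3/2)


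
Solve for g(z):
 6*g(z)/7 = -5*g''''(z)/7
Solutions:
 g(z) = (C1*sin(10^(3/4)*3^(1/4)*z/10) + C2*cos(10^(3/4)*3^(1/4)*z/10))*exp(-10^(3/4)*3^(1/4)*z/10) + (C3*sin(10^(3/4)*3^(1/4)*z/10) + C4*cos(10^(3/4)*3^(1/4)*z/10))*exp(10^(3/4)*3^(1/4)*z/10)


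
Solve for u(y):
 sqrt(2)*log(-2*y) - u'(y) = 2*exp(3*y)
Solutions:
 u(y) = C1 + sqrt(2)*y*log(-y) + sqrt(2)*y*(-1 + log(2)) - 2*exp(3*y)/3


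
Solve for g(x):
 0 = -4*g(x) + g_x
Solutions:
 g(x) = C1*exp(4*x)


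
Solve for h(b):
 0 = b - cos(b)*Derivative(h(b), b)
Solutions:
 h(b) = C1 + Integral(b/cos(b), b)


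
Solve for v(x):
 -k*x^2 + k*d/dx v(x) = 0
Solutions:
 v(x) = C1 + x^3/3


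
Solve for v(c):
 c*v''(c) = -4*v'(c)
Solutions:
 v(c) = C1 + C2/c^3


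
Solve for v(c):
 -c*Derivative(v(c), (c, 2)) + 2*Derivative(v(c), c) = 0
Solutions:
 v(c) = C1 + C2*c^3


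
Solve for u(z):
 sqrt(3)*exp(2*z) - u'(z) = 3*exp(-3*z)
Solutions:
 u(z) = C1 + sqrt(3)*exp(2*z)/2 + exp(-3*z)


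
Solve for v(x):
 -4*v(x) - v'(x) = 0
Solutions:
 v(x) = C1*exp(-4*x)


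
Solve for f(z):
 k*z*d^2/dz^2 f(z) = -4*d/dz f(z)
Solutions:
 f(z) = C1 + z^(((re(k) - 4)*re(k) + im(k)^2)/(re(k)^2 + im(k)^2))*(C2*sin(4*log(z)*Abs(im(k))/(re(k)^2 + im(k)^2)) + C3*cos(4*log(z)*im(k)/(re(k)^2 + im(k)^2)))


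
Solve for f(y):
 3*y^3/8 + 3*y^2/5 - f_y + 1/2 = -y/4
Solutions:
 f(y) = C1 + 3*y^4/32 + y^3/5 + y^2/8 + y/2


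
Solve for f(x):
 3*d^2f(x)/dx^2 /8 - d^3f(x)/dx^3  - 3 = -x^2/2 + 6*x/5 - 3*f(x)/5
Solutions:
 f(x) = C1*exp(x*(-5^(2/3)*(16*sqrt(2334) + 773)^(1/3) - 5*5^(1/3)/(16*sqrt(2334) + 773)^(1/3) + 10)/80)*sin(sqrt(3)*5^(1/3)*x*(-5^(1/3)*(16*sqrt(2334) + 773)^(1/3) + 5/(16*sqrt(2334) + 773)^(1/3))/80) + C2*exp(x*(-5^(2/3)*(16*sqrt(2334) + 773)^(1/3) - 5*5^(1/3)/(16*sqrt(2334) + 773)^(1/3) + 10)/80)*cos(sqrt(3)*5^(1/3)*x*(-5^(1/3)*(16*sqrt(2334) + 773)^(1/3) + 5/(16*sqrt(2334) + 773)^(1/3))/80) + C3*exp(x*(5*5^(1/3)/(16*sqrt(2334) + 773)^(1/3) + 5 + 5^(2/3)*(16*sqrt(2334) + 773)^(1/3))/40) - 5*x^2/6 + 2*x + 145/24


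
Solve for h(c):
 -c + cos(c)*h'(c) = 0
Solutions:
 h(c) = C1 + Integral(c/cos(c), c)


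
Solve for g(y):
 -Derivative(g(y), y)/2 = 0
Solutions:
 g(y) = C1


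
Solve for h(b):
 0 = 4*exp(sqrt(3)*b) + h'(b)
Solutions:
 h(b) = C1 - 4*sqrt(3)*exp(sqrt(3)*b)/3


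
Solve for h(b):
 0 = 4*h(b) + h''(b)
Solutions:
 h(b) = C1*sin(2*b) + C2*cos(2*b)


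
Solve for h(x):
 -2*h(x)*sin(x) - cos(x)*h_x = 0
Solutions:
 h(x) = C1*cos(x)^2


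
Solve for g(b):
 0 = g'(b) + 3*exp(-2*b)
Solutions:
 g(b) = C1 + 3*exp(-2*b)/2


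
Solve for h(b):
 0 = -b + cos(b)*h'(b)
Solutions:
 h(b) = C1 + Integral(b/cos(b), b)


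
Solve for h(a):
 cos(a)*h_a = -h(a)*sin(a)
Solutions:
 h(a) = C1*cos(a)


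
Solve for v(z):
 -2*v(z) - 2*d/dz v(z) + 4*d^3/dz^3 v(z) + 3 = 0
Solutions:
 v(z) = C3*exp(z) + (C1*sin(z/2) + C2*cos(z/2))*exp(-z/2) + 3/2


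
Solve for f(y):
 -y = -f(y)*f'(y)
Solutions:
 f(y) = -sqrt(C1 + y^2)
 f(y) = sqrt(C1 + y^2)


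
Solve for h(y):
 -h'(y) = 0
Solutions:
 h(y) = C1


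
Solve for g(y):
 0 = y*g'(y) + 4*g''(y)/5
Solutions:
 g(y) = C1 + C2*erf(sqrt(10)*y/4)


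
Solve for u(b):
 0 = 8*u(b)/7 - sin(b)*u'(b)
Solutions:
 u(b) = C1*(cos(b) - 1)^(4/7)/(cos(b) + 1)^(4/7)


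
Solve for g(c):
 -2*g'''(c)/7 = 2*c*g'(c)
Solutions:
 g(c) = C1 + Integral(C2*airyai(-7^(1/3)*c) + C3*airybi(-7^(1/3)*c), c)


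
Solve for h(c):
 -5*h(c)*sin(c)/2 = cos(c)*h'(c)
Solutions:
 h(c) = C1*cos(c)^(5/2)


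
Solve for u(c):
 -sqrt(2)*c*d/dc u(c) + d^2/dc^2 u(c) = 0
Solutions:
 u(c) = C1 + C2*erfi(2^(3/4)*c/2)


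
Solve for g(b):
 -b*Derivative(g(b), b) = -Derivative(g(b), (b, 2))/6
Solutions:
 g(b) = C1 + C2*erfi(sqrt(3)*b)


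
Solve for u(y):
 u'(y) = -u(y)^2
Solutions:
 u(y) = 1/(C1 + y)


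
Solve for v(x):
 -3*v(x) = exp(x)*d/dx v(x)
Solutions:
 v(x) = C1*exp(3*exp(-x))


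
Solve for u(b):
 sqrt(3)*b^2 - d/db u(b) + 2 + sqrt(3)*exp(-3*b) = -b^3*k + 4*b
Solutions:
 u(b) = C1 + b^4*k/4 + sqrt(3)*b^3/3 - 2*b^2 + 2*b - sqrt(3)*exp(-3*b)/3


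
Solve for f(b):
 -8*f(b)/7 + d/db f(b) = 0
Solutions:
 f(b) = C1*exp(8*b/7)


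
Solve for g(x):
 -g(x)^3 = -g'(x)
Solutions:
 g(x) = -sqrt(2)*sqrt(-1/(C1 + x))/2
 g(x) = sqrt(2)*sqrt(-1/(C1 + x))/2


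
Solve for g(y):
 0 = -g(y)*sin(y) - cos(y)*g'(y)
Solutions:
 g(y) = C1*cos(y)


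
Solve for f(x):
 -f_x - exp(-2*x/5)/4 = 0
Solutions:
 f(x) = C1 + 5*exp(-2*x/5)/8


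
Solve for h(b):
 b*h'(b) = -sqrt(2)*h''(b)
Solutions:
 h(b) = C1 + C2*erf(2^(1/4)*b/2)


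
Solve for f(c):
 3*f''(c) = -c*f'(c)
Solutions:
 f(c) = C1 + C2*erf(sqrt(6)*c/6)


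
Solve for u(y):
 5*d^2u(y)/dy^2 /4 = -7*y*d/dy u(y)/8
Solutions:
 u(y) = C1 + C2*erf(sqrt(35)*y/10)


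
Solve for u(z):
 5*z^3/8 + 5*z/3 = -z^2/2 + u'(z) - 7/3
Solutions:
 u(z) = C1 + 5*z^4/32 + z^3/6 + 5*z^2/6 + 7*z/3


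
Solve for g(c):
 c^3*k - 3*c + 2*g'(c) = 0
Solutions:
 g(c) = C1 - c^4*k/8 + 3*c^2/4


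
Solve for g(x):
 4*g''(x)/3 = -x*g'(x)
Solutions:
 g(x) = C1 + C2*erf(sqrt(6)*x/4)


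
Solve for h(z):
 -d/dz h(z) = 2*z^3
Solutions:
 h(z) = C1 - z^4/2


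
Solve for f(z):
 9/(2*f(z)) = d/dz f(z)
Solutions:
 f(z) = -sqrt(C1 + 9*z)
 f(z) = sqrt(C1 + 9*z)


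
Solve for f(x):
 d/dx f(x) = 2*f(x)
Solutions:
 f(x) = C1*exp(2*x)


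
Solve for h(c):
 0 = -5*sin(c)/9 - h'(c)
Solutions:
 h(c) = C1 + 5*cos(c)/9


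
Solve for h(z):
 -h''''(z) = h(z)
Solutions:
 h(z) = (C1*sin(sqrt(2)*z/2) + C2*cos(sqrt(2)*z/2))*exp(-sqrt(2)*z/2) + (C3*sin(sqrt(2)*z/2) + C4*cos(sqrt(2)*z/2))*exp(sqrt(2)*z/2)


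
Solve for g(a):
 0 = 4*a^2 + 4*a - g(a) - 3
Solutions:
 g(a) = 4*a^2 + 4*a - 3


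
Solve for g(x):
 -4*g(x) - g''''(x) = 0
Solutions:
 g(x) = (C1*sin(x) + C2*cos(x))*exp(-x) + (C3*sin(x) + C4*cos(x))*exp(x)


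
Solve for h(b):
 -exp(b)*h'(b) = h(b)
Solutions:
 h(b) = C1*exp(exp(-b))


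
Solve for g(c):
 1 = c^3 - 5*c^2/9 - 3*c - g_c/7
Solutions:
 g(c) = C1 + 7*c^4/4 - 35*c^3/27 - 21*c^2/2 - 7*c


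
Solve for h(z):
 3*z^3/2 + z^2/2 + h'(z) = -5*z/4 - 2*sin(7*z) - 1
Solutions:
 h(z) = C1 - 3*z^4/8 - z^3/6 - 5*z^2/8 - z + 2*cos(7*z)/7


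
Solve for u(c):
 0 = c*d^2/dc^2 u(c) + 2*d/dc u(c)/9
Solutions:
 u(c) = C1 + C2*c^(7/9)


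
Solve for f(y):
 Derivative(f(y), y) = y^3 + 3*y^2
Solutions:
 f(y) = C1 + y^4/4 + y^3


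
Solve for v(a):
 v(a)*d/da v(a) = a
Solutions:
 v(a) = -sqrt(C1 + a^2)
 v(a) = sqrt(C1 + a^2)


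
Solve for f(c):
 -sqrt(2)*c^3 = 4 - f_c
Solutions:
 f(c) = C1 + sqrt(2)*c^4/4 + 4*c


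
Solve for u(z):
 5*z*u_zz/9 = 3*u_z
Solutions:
 u(z) = C1 + C2*z^(32/5)


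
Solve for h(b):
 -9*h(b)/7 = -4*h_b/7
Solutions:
 h(b) = C1*exp(9*b/4)


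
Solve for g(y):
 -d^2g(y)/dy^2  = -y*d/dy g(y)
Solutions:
 g(y) = C1 + C2*erfi(sqrt(2)*y/2)


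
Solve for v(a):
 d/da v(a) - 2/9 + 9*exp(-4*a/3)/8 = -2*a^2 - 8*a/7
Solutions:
 v(a) = C1 - 2*a^3/3 - 4*a^2/7 + 2*a/9 + 27*exp(-4*a/3)/32


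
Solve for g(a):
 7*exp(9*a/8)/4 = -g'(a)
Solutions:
 g(a) = C1 - 14*exp(9*a/8)/9


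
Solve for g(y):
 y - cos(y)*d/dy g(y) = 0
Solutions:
 g(y) = C1 + Integral(y/cos(y), y)


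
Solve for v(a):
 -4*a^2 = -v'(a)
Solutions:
 v(a) = C1 + 4*a^3/3


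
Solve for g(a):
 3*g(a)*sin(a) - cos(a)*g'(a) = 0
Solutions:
 g(a) = C1/cos(a)^3


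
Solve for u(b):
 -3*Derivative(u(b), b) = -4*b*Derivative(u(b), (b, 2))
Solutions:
 u(b) = C1 + C2*b^(7/4)


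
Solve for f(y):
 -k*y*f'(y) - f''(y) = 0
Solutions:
 f(y) = Piecewise((-sqrt(2)*sqrt(pi)*C1*erf(sqrt(2)*sqrt(k)*y/2)/(2*sqrt(k)) - C2, (k > 0) | (k < 0)), (-C1*y - C2, True))


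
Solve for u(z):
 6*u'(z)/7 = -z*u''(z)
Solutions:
 u(z) = C1 + C2*z^(1/7)


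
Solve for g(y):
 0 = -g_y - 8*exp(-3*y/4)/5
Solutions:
 g(y) = C1 + 32*exp(-3*y/4)/15


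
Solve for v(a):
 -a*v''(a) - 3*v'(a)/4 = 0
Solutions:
 v(a) = C1 + C2*a^(1/4)


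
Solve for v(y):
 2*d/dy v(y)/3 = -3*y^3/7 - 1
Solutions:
 v(y) = C1 - 9*y^4/56 - 3*y/2


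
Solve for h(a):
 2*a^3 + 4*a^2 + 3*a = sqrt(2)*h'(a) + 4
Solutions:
 h(a) = C1 + sqrt(2)*a^4/4 + 2*sqrt(2)*a^3/3 + 3*sqrt(2)*a^2/4 - 2*sqrt(2)*a


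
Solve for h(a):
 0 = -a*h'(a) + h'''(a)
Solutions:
 h(a) = C1 + Integral(C2*airyai(a) + C3*airybi(a), a)


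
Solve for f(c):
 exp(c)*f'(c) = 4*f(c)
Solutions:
 f(c) = C1*exp(-4*exp(-c))


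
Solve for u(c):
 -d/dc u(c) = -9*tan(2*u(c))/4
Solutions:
 u(c) = -asin(C1*exp(9*c/2))/2 + pi/2
 u(c) = asin(C1*exp(9*c/2))/2


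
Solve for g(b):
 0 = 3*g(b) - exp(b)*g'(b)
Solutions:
 g(b) = C1*exp(-3*exp(-b))


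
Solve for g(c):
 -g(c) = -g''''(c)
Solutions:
 g(c) = C1*exp(-c) + C2*exp(c) + C3*sin(c) + C4*cos(c)


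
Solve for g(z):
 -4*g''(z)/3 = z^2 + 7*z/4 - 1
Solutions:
 g(z) = C1 + C2*z - z^4/16 - 7*z^3/32 + 3*z^2/8


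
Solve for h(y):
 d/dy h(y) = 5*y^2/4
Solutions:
 h(y) = C1 + 5*y^3/12


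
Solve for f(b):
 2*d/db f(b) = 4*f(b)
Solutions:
 f(b) = C1*exp(2*b)


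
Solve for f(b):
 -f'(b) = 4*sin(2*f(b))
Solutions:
 f(b) = pi - acos((-C1 - exp(16*b))/(C1 - exp(16*b)))/2
 f(b) = acos((-C1 - exp(16*b))/(C1 - exp(16*b)))/2


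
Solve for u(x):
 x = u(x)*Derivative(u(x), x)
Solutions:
 u(x) = -sqrt(C1 + x^2)
 u(x) = sqrt(C1 + x^2)


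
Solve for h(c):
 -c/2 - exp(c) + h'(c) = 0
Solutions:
 h(c) = C1 + c^2/4 + exp(c)


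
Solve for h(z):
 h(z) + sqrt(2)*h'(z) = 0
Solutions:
 h(z) = C1*exp(-sqrt(2)*z/2)


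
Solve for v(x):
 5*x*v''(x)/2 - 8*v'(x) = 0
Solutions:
 v(x) = C1 + C2*x^(21/5)


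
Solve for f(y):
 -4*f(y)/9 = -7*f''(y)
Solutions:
 f(y) = C1*exp(-2*sqrt(7)*y/21) + C2*exp(2*sqrt(7)*y/21)


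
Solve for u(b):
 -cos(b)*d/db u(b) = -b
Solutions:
 u(b) = C1 + Integral(b/cos(b), b)


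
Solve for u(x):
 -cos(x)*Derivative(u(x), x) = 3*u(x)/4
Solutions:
 u(x) = C1*(sin(x) - 1)^(3/8)/(sin(x) + 1)^(3/8)


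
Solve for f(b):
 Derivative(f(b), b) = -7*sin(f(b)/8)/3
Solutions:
 7*b/3 + 4*log(cos(f(b)/8) - 1) - 4*log(cos(f(b)/8) + 1) = C1


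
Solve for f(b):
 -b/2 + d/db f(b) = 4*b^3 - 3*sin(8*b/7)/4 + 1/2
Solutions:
 f(b) = C1 + b^4 + b^2/4 + b/2 + 21*cos(8*b/7)/32


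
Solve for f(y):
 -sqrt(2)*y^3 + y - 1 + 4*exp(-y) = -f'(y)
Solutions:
 f(y) = C1 + sqrt(2)*y^4/4 - y^2/2 + y + 4*exp(-y)


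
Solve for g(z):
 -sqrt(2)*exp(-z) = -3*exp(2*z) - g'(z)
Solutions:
 g(z) = C1 - 3*exp(2*z)/2 - sqrt(2)*exp(-z)


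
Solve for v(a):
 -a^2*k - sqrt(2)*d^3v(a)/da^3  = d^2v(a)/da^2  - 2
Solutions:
 v(a) = C1 + C2*a + C3*exp(-sqrt(2)*a/2) - a^4*k/12 + sqrt(2)*a^3*k/3 + a^2*(1 - 2*k)


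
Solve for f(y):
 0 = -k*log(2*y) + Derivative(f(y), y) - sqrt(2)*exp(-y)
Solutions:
 f(y) = C1 + k*y*log(y) + k*y*(-1 + log(2)) - sqrt(2)*exp(-y)


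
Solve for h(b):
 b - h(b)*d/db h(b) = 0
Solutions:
 h(b) = -sqrt(C1 + b^2)
 h(b) = sqrt(C1 + b^2)


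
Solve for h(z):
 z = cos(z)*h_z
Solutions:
 h(z) = C1 + Integral(z/cos(z), z)


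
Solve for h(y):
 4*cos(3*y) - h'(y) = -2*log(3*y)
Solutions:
 h(y) = C1 + 2*y*log(y) - 2*y + 2*y*log(3) + 4*sin(3*y)/3


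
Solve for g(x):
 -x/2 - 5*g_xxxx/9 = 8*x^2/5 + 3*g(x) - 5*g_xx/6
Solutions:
 g(x) = -8*x^2/15 - x/6 + (C1*sin(15^(3/4)*x*sin(atan(sqrt(215)/5)/2)/5) + C2*cos(15^(3/4)*x*sin(atan(sqrt(215)/5)/2)/5))*exp(-15^(3/4)*x*cos(atan(sqrt(215)/5)/2)/5) + (C3*sin(15^(3/4)*x*sin(atan(sqrt(215)/5)/2)/5) + C4*cos(15^(3/4)*x*sin(atan(sqrt(215)/5)/2)/5))*exp(15^(3/4)*x*cos(atan(sqrt(215)/5)/2)/5) - 8/27


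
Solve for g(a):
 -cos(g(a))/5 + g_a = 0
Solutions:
 -a/5 - log(sin(g(a)) - 1)/2 + log(sin(g(a)) + 1)/2 = C1


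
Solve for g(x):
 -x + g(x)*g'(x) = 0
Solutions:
 g(x) = -sqrt(C1 + x^2)
 g(x) = sqrt(C1 + x^2)


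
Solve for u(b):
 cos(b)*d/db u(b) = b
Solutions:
 u(b) = C1 + Integral(b/cos(b), b)


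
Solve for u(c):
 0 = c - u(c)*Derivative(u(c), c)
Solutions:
 u(c) = -sqrt(C1 + c^2)
 u(c) = sqrt(C1 + c^2)


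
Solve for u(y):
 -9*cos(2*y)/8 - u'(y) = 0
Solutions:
 u(y) = C1 - 9*sin(2*y)/16


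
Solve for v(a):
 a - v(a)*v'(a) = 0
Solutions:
 v(a) = -sqrt(C1 + a^2)
 v(a) = sqrt(C1 + a^2)


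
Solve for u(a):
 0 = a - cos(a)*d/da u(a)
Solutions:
 u(a) = C1 + Integral(a/cos(a), a)


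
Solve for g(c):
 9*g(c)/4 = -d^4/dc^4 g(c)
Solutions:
 g(c) = (C1*sin(sqrt(3)*c/2) + C2*cos(sqrt(3)*c/2))*exp(-sqrt(3)*c/2) + (C3*sin(sqrt(3)*c/2) + C4*cos(sqrt(3)*c/2))*exp(sqrt(3)*c/2)


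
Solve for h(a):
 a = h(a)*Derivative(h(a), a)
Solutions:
 h(a) = -sqrt(C1 + a^2)
 h(a) = sqrt(C1 + a^2)


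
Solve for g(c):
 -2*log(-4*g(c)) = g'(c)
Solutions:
 Integral(1/(log(-_y) + 2*log(2)), (_y, g(c)))/2 = C1 - c


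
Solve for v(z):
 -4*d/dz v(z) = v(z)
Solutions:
 v(z) = C1*exp(-z/4)


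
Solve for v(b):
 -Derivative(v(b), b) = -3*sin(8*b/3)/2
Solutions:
 v(b) = C1 - 9*cos(8*b/3)/16


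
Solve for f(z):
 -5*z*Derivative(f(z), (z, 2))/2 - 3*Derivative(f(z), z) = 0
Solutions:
 f(z) = C1 + C2/z^(1/5)


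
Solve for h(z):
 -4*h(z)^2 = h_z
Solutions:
 h(z) = 1/(C1 + 4*z)


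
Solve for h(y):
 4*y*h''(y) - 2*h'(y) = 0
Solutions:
 h(y) = C1 + C2*y^(3/2)


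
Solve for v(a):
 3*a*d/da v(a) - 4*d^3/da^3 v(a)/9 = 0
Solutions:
 v(a) = C1 + Integral(C2*airyai(3*2^(1/3)*a/2) + C3*airybi(3*2^(1/3)*a/2), a)


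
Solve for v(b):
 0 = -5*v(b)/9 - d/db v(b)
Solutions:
 v(b) = C1*exp(-5*b/9)


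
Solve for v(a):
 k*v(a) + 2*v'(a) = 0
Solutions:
 v(a) = C1*exp(-a*k/2)


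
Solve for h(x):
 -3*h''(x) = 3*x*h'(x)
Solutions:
 h(x) = C1 + C2*erf(sqrt(2)*x/2)


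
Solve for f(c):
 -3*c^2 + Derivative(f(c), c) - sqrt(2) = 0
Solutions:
 f(c) = C1 + c^3 + sqrt(2)*c


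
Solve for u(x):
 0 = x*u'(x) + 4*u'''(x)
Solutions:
 u(x) = C1 + Integral(C2*airyai(-2^(1/3)*x/2) + C3*airybi(-2^(1/3)*x/2), x)


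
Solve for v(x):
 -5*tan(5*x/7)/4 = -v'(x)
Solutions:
 v(x) = C1 - 7*log(cos(5*x/7))/4


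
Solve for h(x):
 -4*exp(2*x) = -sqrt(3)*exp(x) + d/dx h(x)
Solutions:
 h(x) = C1 - 2*exp(2*x) + sqrt(3)*exp(x)


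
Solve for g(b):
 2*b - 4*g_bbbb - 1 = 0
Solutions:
 g(b) = C1 + C2*b + C3*b^2 + C4*b^3 + b^5/240 - b^4/96


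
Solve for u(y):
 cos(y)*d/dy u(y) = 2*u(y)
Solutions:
 u(y) = C1*(sin(y) + 1)/(sin(y) - 1)


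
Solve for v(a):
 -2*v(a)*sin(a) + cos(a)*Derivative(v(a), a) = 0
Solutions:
 v(a) = C1/cos(a)^2


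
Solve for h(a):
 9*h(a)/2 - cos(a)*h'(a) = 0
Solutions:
 h(a) = C1*(sin(a) + 1)^(1/4)*(sin(a)^2 + 2*sin(a) + 1)/((sin(a) - 1)^(1/4)*(sin(a)^2 - 2*sin(a) + 1))


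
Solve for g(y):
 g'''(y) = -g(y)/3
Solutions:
 g(y) = C3*exp(-3^(2/3)*y/3) + (C1*sin(3^(1/6)*y/2) + C2*cos(3^(1/6)*y/2))*exp(3^(2/3)*y/6)


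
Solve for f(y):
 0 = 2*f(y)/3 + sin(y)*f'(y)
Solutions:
 f(y) = C1*(cos(y) + 1)^(1/3)/(cos(y) - 1)^(1/3)


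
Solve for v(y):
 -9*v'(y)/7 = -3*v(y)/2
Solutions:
 v(y) = C1*exp(7*y/6)


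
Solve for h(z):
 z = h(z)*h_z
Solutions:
 h(z) = -sqrt(C1 + z^2)
 h(z) = sqrt(C1 + z^2)


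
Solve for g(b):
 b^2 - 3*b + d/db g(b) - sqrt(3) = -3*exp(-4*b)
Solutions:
 g(b) = C1 - b^3/3 + 3*b^2/2 + sqrt(3)*b + 3*exp(-4*b)/4


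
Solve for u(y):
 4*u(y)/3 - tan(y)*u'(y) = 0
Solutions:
 u(y) = C1*sin(y)^(4/3)


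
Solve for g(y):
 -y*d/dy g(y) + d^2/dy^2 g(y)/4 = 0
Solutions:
 g(y) = C1 + C2*erfi(sqrt(2)*y)


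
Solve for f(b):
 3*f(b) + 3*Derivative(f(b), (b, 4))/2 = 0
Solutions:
 f(b) = (C1*sin(2^(3/4)*b/2) + C2*cos(2^(3/4)*b/2))*exp(-2^(3/4)*b/2) + (C3*sin(2^(3/4)*b/2) + C4*cos(2^(3/4)*b/2))*exp(2^(3/4)*b/2)


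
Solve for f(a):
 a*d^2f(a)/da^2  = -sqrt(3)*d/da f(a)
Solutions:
 f(a) = C1 + C2*a^(1 - sqrt(3))


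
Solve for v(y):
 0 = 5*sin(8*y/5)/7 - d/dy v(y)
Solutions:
 v(y) = C1 - 25*cos(8*y/5)/56


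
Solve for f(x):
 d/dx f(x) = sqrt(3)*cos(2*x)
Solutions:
 f(x) = C1 + sqrt(3)*sin(2*x)/2


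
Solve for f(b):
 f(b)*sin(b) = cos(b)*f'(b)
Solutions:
 f(b) = C1/cos(b)


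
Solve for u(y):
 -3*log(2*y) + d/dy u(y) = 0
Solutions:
 u(y) = C1 + 3*y*log(y) - 3*y + y*log(8)


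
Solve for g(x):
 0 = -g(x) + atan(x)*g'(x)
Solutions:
 g(x) = C1*exp(Integral(1/atan(x), x))


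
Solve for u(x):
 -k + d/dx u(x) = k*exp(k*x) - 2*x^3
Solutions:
 u(x) = C1 + k*x - x^4/2 + exp(k*x)


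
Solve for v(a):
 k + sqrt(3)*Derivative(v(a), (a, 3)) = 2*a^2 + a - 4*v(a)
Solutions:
 v(a) = C3*exp(-2^(2/3)*3^(5/6)*a/3) + a^2/2 + a/4 - k/4 + (C1*sin(2^(2/3)*3^(1/3)*a/2) + C2*cos(2^(2/3)*3^(1/3)*a/2))*exp(2^(2/3)*3^(5/6)*a/6)


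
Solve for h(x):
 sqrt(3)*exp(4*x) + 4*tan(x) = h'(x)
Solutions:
 h(x) = C1 + sqrt(3)*exp(4*x)/4 - 4*log(cos(x))


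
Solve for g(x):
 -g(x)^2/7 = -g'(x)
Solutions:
 g(x) = -7/(C1 + x)


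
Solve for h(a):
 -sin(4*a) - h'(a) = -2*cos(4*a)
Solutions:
 h(a) = C1 + sin(4*a)/2 + cos(4*a)/4


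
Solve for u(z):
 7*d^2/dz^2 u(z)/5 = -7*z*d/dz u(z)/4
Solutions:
 u(z) = C1 + C2*erf(sqrt(10)*z/4)


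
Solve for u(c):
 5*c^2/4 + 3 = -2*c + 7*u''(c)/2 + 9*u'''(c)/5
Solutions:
 u(c) = C1 + C2*c + C3*exp(-35*c/18) + 5*c^4/168 + 5*c^3/147 + 129*c^2/343


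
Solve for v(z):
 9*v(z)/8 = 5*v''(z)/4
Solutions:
 v(z) = C1*exp(-3*sqrt(10)*z/10) + C2*exp(3*sqrt(10)*z/10)


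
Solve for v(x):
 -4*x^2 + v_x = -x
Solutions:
 v(x) = C1 + 4*x^3/3 - x^2/2


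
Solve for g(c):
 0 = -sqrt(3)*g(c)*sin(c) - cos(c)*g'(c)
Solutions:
 g(c) = C1*cos(c)^(sqrt(3))


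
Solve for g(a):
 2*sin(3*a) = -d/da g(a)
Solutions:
 g(a) = C1 + 2*cos(3*a)/3


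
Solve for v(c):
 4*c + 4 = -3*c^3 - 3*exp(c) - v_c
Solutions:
 v(c) = C1 - 3*c^4/4 - 2*c^2 - 4*c - 3*exp(c)


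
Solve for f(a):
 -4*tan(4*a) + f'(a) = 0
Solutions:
 f(a) = C1 - log(cos(4*a))


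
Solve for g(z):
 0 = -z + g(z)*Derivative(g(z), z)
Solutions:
 g(z) = -sqrt(C1 + z^2)
 g(z) = sqrt(C1 + z^2)


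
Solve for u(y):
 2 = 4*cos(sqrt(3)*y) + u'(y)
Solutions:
 u(y) = C1 + 2*y - 4*sqrt(3)*sin(sqrt(3)*y)/3


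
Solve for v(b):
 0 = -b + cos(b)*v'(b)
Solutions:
 v(b) = C1 + Integral(b/cos(b), b)


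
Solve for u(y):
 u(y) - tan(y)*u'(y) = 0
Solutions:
 u(y) = C1*sin(y)


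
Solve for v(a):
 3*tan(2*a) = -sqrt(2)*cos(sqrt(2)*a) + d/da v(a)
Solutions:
 v(a) = C1 - 3*log(cos(2*a))/2 + sin(sqrt(2)*a)


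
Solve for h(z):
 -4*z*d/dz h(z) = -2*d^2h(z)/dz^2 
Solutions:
 h(z) = C1 + C2*erfi(z)


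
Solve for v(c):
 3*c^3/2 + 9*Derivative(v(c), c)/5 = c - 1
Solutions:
 v(c) = C1 - 5*c^4/24 + 5*c^2/18 - 5*c/9


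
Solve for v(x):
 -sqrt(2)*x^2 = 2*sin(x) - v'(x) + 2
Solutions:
 v(x) = C1 + sqrt(2)*x^3/3 + 2*x - 2*cos(x)


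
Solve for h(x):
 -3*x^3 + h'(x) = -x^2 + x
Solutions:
 h(x) = C1 + 3*x^4/4 - x^3/3 + x^2/2


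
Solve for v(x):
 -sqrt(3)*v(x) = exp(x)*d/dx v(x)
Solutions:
 v(x) = C1*exp(sqrt(3)*exp(-x))


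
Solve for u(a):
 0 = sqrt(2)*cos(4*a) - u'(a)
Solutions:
 u(a) = C1 + sqrt(2)*sin(4*a)/4


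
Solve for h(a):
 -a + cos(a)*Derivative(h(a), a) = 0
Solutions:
 h(a) = C1 + Integral(a/cos(a), a)


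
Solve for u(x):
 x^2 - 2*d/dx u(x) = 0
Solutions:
 u(x) = C1 + x^3/6


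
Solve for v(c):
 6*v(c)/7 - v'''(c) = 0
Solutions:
 v(c) = C3*exp(6^(1/3)*7^(2/3)*c/7) + (C1*sin(2^(1/3)*3^(5/6)*7^(2/3)*c/14) + C2*cos(2^(1/3)*3^(5/6)*7^(2/3)*c/14))*exp(-6^(1/3)*7^(2/3)*c/14)


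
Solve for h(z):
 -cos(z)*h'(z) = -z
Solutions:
 h(z) = C1 + Integral(z/cos(z), z)


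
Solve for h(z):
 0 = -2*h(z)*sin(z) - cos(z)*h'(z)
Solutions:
 h(z) = C1*cos(z)^2


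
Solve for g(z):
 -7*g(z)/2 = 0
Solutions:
 g(z) = 0


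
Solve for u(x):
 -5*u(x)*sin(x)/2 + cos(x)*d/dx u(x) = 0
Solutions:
 u(x) = C1/cos(x)^(5/2)


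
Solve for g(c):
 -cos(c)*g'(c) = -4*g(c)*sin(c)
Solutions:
 g(c) = C1/cos(c)^4


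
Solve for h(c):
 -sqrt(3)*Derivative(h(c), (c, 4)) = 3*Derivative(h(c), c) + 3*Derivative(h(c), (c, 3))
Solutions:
 h(c) = C1 + C2*exp(c*(-4*sqrt(3) + 2*2^(1/3)*3^(2/3)/(3*sqrt(39) + 11*sqrt(3))^(1/3) + 2^(2/3)*3^(1/3)*(3*sqrt(39) + 11*sqrt(3))^(1/3))/12)*sin(2^(1/3)*3^(1/6)*c*(-2^(1/3)*3^(2/3)*(3*sqrt(39) + 11*sqrt(3))^(1/3) + 6/(3*sqrt(39) + 11*sqrt(3))^(1/3))/12) + C3*exp(c*(-4*sqrt(3) + 2*2^(1/3)*3^(2/3)/(3*sqrt(39) + 11*sqrt(3))^(1/3) + 2^(2/3)*3^(1/3)*(3*sqrt(39) + 11*sqrt(3))^(1/3))/12)*cos(2^(1/3)*3^(1/6)*c*(-2^(1/3)*3^(2/3)*(3*sqrt(39) + 11*sqrt(3))^(1/3) + 6/(3*sqrt(39) + 11*sqrt(3))^(1/3))/12) + C4*exp(-c*(2*2^(1/3)*3^(2/3)/(3*sqrt(39) + 11*sqrt(3))^(1/3) + 2*sqrt(3) + 2^(2/3)*3^(1/3)*(3*sqrt(39) + 11*sqrt(3))^(1/3))/6)


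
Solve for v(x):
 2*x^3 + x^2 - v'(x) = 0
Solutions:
 v(x) = C1 + x^4/2 + x^3/3


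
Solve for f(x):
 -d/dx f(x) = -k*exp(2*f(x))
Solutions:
 f(x) = log(-sqrt(-1/(C1 + k*x))) - log(2)/2
 f(x) = log(-1/(C1 + k*x))/2 - log(2)/2


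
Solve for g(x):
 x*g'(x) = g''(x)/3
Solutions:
 g(x) = C1 + C2*erfi(sqrt(6)*x/2)


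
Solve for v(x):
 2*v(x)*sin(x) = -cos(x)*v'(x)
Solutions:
 v(x) = C1*cos(x)^2


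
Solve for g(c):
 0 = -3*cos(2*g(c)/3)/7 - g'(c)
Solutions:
 3*c/7 - 3*log(sin(2*g(c)/3) - 1)/4 + 3*log(sin(2*g(c)/3) + 1)/4 = C1
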